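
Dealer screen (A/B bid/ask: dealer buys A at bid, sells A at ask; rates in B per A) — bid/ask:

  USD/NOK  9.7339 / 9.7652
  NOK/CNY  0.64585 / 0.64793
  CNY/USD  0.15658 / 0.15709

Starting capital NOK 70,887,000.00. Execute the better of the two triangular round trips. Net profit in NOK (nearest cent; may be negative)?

Net profit: NOK 432,588.06

Best loop NOK → USD → CNY → NOK:
NOK 70,887,000.00 ÷ 9.7652 (buy USD at ask) = USD 7,259,144.72
USD 7,259,144.72 ÷ 0.15709 (buy CNY at ask) = CNY 46,210,100.69
CNY 46,210,100.69 ÷ 0.64793 (buy NOK at ask) = NOK 71,319,588.06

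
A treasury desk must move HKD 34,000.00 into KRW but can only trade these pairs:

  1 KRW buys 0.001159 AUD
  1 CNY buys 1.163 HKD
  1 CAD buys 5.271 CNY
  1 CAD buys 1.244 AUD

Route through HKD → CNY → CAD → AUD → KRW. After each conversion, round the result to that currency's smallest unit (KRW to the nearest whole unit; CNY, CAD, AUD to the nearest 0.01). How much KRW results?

KRW 5,953,106

HKD 34,000.00 ÷ 1.163 = CNY 29,234.74
CNY 29,234.74 ÷ 5.271 = CAD 5,546.34
CAD 5,546.34 × 1.244 = AUD 6,899.65
AUD 6,899.65 ÷ 0.001159 = KRW 5,953,106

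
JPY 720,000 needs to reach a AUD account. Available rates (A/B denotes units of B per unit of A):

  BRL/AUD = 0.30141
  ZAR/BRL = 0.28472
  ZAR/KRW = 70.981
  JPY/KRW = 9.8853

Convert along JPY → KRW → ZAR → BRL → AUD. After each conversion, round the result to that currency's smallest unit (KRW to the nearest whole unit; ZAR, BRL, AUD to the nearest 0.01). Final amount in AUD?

AUD 8,605.10

JPY 720,000 × 9.8853 = KRW 7,117,416
KRW 7,117,416 ÷ 70.981 = ZAR 100,272.13
ZAR 100,272.13 × 0.28472 = BRL 28,549.48
BRL 28,549.48 × 0.30141 = AUD 8,605.10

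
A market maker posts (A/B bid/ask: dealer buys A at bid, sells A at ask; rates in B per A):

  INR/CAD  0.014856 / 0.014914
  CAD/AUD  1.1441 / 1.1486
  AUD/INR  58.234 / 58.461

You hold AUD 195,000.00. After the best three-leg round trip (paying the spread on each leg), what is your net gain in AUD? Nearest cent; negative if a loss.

Best loop AUD → CAD → INR → AUD:
AUD 195,000.00 ÷ 1.1486 (buy CAD at ask) = CAD 169,771.90
CAD 169,771.90 ÷ 0.014914 (buy INR at ask) = INR 11,383,391.19
INR 11,383,391.19 ÷ 58.461 (buy AUD at ask) = AUD 194,717.70

Net result: AUD -282.30 (no profitable arbitrage after spreads)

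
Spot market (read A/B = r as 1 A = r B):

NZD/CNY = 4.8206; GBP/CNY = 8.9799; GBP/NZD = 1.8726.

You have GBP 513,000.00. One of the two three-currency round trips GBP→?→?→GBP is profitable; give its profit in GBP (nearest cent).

Profit: GBP 2,693.88

Profitable loop is GBP → NZD → CNY → GBP:
GBP 513,000.00 × 1.8726 = NZD 960,643.80
NZD 960,643.80 × 4.8206 = CNY 4,630,879.50
CNY 4,630,879.50 ÷ 8.9799 = GBP 515,693.88
Profit = GBP 515,693.88 − GBP 513,000.00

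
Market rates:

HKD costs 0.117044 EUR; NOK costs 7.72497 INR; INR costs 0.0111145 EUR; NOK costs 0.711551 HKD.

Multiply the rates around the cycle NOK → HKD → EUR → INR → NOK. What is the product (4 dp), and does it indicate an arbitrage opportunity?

0.9700 (arbitrage exists)

Around NOK → HKD → EUR → INR → NOK: 1 × 0.711551 × 0.117044 ÷ 0.0111145 ÷ 7.72497 = 0.969993
Product < 1; profitable direction is NOK → INR → EUR → HKD → NOK.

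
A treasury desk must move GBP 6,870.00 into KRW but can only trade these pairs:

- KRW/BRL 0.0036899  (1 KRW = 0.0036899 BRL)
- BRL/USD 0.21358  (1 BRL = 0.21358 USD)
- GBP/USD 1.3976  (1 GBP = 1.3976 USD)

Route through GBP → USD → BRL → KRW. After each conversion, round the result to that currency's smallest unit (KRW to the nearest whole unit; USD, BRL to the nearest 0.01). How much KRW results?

KRW 12,183,284

GBP 6,870.00 × 1.3976 = USD 9,601.51
USD 9,601.51 ÷ 0.21358 = BRL 44,955.10
BRL 44,955.10 ÷ 0.0036899 = KRW 12,183,284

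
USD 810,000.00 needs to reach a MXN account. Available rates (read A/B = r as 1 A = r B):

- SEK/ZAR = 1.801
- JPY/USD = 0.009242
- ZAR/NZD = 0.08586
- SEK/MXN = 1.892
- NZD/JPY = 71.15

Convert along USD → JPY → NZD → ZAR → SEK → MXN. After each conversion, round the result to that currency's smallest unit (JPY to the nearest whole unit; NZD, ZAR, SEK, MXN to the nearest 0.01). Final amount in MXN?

USD 810,000.00 ÷ 0.009242 = JPY 87,643,367
JPY 87,643,367 ÷ 71.15 = NZD 1,231,811.20
NZD 1,231,811.20 ÷ 0.08586 = ZAR 14,346,741.21
ZAR 14,346,741.21 ÷ 1.801 = SEK 7,965,986.24
SEK 7,965,986.24 × 1.892 = MXN 15,071,645.97

MXN 15,071,645.97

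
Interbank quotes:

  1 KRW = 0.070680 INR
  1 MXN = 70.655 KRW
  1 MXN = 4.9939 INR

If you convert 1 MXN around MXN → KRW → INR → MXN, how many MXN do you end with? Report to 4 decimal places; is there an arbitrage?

Around MXN → KRW → INR → MXN: 1 × 70.655 × 0.070680 ÷ 4.9939 = 0.999999
Product ≈ 1 (deviation 0.000%, within rounding noise).

1.0000 (no arbitrage)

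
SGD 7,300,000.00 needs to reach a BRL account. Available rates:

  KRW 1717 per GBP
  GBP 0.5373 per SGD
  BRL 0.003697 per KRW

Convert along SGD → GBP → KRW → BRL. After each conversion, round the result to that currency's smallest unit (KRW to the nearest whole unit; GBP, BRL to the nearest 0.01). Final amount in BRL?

BRL 24,897,712.43

SGD 7,300,000.00 × 0.5373 = GBP 3,922,290.00
GBP 3,922,290.00 × 1717 = KRW 6,734,571,930
KRW 6,734,571,930 × 0.003697 = BRL 24,897,712.43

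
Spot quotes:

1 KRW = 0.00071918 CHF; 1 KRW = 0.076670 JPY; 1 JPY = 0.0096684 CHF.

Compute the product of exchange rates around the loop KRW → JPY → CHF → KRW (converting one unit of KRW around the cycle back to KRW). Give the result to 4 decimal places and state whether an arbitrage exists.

Around KRW → JPY → CHF → KRW: 1 × 0.076670 × 0.0096684 ÷ 0.00071918 = 1.030724
Product > 1; profitable direction is KRW → JPY → CHF → KRW.

1.0307 (arbitrage exists)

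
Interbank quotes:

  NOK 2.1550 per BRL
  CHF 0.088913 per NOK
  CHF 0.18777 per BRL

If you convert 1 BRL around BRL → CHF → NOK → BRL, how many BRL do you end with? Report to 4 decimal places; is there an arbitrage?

Around BRL → CHF → NOK → BRL: 1 × 0.18777 ÷ 0.088913 ÷ 2.1550 = 0.979972
Product < 1; profitable direction is BRL → NOK → CHF → BRL.

0.9800 (arbitrage exists)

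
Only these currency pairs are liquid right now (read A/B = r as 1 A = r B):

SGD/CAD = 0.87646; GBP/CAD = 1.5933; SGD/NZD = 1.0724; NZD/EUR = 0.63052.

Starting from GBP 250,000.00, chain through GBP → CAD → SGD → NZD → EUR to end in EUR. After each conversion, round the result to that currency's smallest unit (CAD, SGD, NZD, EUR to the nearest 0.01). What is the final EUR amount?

EUR 307,299.00

GBP 250,000.00 × 1.5933 = CAD 398,325.00
CAD 398,325.00 ÷ 0.87646 = SGD 454,470.26
SGD 454,470.26 × 1.0724 = NZD 487,373.91
NZD 487,373.91 × 0.63052 = EUR 307,299.00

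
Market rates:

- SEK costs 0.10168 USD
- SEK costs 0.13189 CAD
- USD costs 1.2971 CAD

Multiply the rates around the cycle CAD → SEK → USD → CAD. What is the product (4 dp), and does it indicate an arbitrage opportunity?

Around CAD → SEK → USD → CAD: 1 ÷ 0.13189 × 0.10168 × 1.2971 = 0.999993
Product ≈ 1 (deviation 0.001%, within rounding noise).

1.0000 (no arbitrage)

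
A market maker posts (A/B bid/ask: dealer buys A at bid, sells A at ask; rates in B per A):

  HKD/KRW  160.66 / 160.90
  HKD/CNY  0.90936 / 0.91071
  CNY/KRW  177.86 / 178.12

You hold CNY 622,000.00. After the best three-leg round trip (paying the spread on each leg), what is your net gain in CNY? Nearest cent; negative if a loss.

Best loop CNY → KRW → HKD → CNY:
CNY 622,000.00 × 177.86 (sell CNY at bid) = KRW 110,628,920
KRW 110,628,920 ÷ 160.90 (buy HKD at ask) = HKD 687,563.21
HKD 687,563.21 × 0.90936 (sell HKD at bid) = CNY 625,242.48

Net profit: CNY 3,242.48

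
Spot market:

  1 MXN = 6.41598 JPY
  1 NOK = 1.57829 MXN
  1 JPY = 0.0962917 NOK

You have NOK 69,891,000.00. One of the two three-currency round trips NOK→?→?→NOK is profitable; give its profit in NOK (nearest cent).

Profit: NOK 1,786,457.84

Profitable loop is NOK → JPY → MXN → NOK:
NOK 69,891,000.00 ÷ 0.0962917 = JPY 725,825,798
JPY 725,825,798 ÷ 6.41598 = MXN 113,127,814.94
MXN 113,127,814.94 ÷ 1.57829 = NOK 71,677,457.84
Profit = NOK 71,677,457.84 − NOK 69,891,000.00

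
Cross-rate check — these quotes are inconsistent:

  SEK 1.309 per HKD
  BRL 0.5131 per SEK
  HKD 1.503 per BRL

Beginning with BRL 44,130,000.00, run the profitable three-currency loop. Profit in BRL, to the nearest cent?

Profitable loop is BRL → HKD → SEK → BRL:
BRL 44,130,000.00 × 1.503 = HKD 66,327,390.00
HKD 66,327,390.00 × 1.309 = SEK 86,822,553.51
SEK 86,822,553.51 × 0.5131 = BRL 44,548,652.21
Profit = BRL 44,548,652.21 − BRL 44,130,000.00

Profit: BRL 418,652.21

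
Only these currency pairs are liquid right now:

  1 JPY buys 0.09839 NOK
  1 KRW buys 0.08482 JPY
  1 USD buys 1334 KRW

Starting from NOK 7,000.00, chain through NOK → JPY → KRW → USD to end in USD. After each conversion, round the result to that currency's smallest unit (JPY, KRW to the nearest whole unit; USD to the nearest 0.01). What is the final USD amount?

NOK 7,000.00 ÷ 0.09839 = JPY 71,145
JPY 71,145 ÷ 0.08482 = KRW 838,776
KRW 838,776 ÷ 1334 = USD 628.77

USD 628.77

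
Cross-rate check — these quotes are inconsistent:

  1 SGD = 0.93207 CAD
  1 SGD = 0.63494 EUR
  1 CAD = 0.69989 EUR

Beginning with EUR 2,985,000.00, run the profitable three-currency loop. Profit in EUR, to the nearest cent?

Profitable loop is EUR → SGD → CAD → EUR:
EUR 2,985,000.00 ÷ 0.63494 = SGD 4,701,231.61
SGD 4,701,231.61 × 0.93207 = CAD 4,381,876.95
CAD 4,381,876.95 × 0.69989 = EUR 3,066,831.86
Profit = EUR 3,066,831.86 − EUR 2,985,000.00

Profit: EUR 81,831.86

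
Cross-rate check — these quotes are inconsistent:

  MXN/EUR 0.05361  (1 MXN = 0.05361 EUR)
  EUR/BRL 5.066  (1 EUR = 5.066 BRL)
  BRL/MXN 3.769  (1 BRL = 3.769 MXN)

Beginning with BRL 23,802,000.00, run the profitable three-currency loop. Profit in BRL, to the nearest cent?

Profit: BRL 562,111.65

Profitable loop is BRL → MXN → EUR → BRL:
BRL 23,802,000.00 × 3.769 = MXN 89,709,738.00
MXN 89,709,738.00 × 0.05361 = EUR 4,809,339.05
EUR 4,809,339.05 × 5.066 = BRL 24,364,111.65
Profit = BRL 24,364,111.65 − BRL 23,802,000.00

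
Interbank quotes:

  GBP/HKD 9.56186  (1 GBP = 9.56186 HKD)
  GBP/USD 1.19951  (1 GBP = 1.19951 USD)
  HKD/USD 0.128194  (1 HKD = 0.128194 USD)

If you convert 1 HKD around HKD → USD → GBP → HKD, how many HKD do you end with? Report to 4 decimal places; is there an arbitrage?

Around HKD → USD → GBP → HKD: 1 × 0.128194 ÷ 1.19951 × 9.56186 = 1.021895
Product > 1; profitable direction is HKD → USD → GBP → HKD.

1.0219 (arbitrage exists)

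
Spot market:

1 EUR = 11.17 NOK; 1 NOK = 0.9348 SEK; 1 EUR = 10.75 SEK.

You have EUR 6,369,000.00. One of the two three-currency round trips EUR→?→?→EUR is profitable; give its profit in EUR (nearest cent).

Profitable loop is EUR → SEK → NOK → EUR:
EUR 6,369,000.00 × 10.75 = SEK 68,466,750.00
SEK 68,466,750.00 ÷ 0.9348 = NOK 73,242,137.36
NOK 73,242,137.36 ÷ 11.17 = EUR 6,557,040.05
Profit = EUR 6,557,040.05 − EUR 6,369,000.00

Profit: EUR 188,040.05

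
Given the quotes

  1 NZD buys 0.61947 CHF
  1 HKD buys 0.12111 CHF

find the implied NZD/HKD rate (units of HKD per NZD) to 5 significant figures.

NZD/HKD = 5.1149

1 NZD × 0.61947 = 0.61947 CHF
0.61947 CHF ÷ 0.12111 = 5.11494 HKD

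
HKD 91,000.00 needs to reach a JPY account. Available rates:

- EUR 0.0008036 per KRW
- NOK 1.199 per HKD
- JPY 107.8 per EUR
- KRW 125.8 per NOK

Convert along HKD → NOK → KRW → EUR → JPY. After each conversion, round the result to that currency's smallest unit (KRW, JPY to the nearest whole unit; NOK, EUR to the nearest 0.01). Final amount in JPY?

JPY 1,189,049

HKD 91,000.00 × 1.199 = NOK 109,109.00
NOK 109,109.00 × 125.8 = KRW 13,725,912
KRW 13,725,912 × 0.0008036 = EUR 11,030.14
EUR 11,030.14 × 107.8 = JPY 1,189,049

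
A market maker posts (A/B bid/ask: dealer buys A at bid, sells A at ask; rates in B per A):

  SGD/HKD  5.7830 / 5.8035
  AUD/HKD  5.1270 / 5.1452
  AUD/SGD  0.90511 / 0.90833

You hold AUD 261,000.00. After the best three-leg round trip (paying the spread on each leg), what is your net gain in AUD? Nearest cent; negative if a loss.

Net profit: AUD 4,517.29

Best loop AUD → SGD → HKD → AUD:
AUD 261,000.00 × 0.90511 (sell AUD at bid) = SGD 236,233.71
SGD 236,233.71 × 5.7830 (sell SGD at bid) = HKD 1,366,139.54
HKD 1,366,139.54 ÷ 5.1452 (buy AUD at ask) = AUD 265,517.29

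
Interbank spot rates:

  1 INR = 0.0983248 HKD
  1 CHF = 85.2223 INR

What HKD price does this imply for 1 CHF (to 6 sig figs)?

CHF/HKD = 8.37947

1 CHF × 85.2223 = 85.2223 INR
85.2223 INR × 0.0983248 = 8.37947 HKD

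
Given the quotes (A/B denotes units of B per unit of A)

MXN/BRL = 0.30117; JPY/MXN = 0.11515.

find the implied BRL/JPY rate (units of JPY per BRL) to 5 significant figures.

1 BRL ÷ 0.30117 = 3.32038 MXN
3.32038 MXN ÷ 0.11515 = 28.8353 JPY

BRL/JPY = 28.835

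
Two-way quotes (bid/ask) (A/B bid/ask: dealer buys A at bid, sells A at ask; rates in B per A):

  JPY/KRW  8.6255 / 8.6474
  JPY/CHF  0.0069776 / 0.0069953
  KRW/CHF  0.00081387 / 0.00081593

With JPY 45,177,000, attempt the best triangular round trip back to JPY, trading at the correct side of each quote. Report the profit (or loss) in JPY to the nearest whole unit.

Net profit: JPY 159,748

Best loop JPY → KRW → CHF → JPY:
JPY 45,177,000 × 8.6255 (sell JPY at bid) = KRW 389,674,214
KRW 389,674,214 × 0.00081387 (sell KRW at bid) = CHF 317,144.15
CHF 317,144.15 ÷ 0.0069953 (buy JPY at ask) = JPY 45,336,748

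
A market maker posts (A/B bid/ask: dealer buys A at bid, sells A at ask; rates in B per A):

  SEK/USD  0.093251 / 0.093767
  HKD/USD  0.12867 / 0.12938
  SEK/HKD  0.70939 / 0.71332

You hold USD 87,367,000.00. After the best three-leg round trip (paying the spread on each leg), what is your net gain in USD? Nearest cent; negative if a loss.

Best loop USD → HKD → SEK → USD:
USD 87,367,000.00 ÷ 0.12938 (buy HKD at ask) = HKD 675,274,385.53
HKD 675,274,385.53 ÷ 0.71332 (buy SEK at ask) = SEK 946,664,029.51
SEK 946,664,029.51 × 0.093251 (sell SEK at bid) = USD 88,277,367.42

Net profit: USD 910,367.42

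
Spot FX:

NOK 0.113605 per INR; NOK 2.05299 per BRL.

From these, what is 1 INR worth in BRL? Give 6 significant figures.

1 INR × 0.113605 = 0.113605 NOK
0.113605 NOK ÷ 2.05299 = 0.0553364 BRL

INR/BRL = 0.0553364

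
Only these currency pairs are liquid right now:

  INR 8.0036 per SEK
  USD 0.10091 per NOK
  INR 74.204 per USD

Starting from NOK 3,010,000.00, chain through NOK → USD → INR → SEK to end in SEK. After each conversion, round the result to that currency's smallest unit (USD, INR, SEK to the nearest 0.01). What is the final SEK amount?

NOK 3,010,000.00 × 0.10091 = USD 303,739.10
USD 303,739.10 × 74.204 = INR 22,538,656.18
INR 22,538,656.18 ÷ 8.0036 = SEK 2,816,064.79

SEK 2,816,064.79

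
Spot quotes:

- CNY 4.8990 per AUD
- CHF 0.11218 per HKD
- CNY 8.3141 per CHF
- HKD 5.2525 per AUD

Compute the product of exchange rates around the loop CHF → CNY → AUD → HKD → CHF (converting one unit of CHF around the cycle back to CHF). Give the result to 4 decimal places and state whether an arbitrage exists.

1.0000 (no arbitrage)

Around CHF → CNY → AUD → HKD → CHF: 1 × 8.3141 ÷ 4.8990 × 5.2525 × 0.11218 = 0.999975
Product ≈ 1 (deviation 0.002%, within rounding noise).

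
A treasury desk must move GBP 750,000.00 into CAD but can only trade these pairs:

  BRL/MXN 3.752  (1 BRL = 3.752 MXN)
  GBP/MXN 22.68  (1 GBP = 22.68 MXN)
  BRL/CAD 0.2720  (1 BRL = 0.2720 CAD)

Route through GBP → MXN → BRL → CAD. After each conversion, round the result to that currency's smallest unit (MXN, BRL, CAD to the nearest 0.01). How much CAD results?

GBP 750,000.00 × 22.68 = MXN 17,010,000.00
MXN 17,010,000.00 ÷ 3.752 = BRL 4,533,582.09
BRL 4,533,582.09 × 0.2720 = CAD 1,233,134.33

CAD 1,233,134.33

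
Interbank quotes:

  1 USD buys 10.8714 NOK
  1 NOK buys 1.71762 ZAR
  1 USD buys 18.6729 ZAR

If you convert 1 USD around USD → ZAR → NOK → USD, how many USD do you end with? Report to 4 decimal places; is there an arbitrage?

Around USD → ZAR → NOK → USD: 1 × 18.6729 ÷ 1.71762 ÷ 10.8714 = 0.999998
Product ≈ 1 (deviation 0.000%, within rounding noise).

1.0000 (no arbitrage)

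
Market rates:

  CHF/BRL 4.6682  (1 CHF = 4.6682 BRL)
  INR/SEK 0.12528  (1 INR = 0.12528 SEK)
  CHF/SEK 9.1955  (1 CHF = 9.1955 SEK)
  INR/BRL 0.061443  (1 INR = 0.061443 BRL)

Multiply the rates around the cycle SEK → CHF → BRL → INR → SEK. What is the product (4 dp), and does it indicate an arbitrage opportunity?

1.0351 (arbitrage exists)

Around SEK → CHF → BRL → INR → SEK: 1 ÷ 9.1955 × 4.6682 ÷ 0.061443 × 0.12528 = 1.035103
Product > 1; profitable direction is SEK → CHF → BRL → INR → SEK.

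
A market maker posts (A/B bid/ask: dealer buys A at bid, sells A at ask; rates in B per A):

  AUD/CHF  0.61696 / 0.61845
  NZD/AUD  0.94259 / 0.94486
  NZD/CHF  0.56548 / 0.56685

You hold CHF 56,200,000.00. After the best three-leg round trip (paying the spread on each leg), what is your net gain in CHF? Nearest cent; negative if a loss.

Best loop CHF → NZD → AUD → CHF:
CHF 56,200,000.00 ÷ 0.56685 (buy NZD at ask) = NZD 99,144,394.46
NZD 99,144,394.46 × 0.94259 (sell NZD at bid) = AUD 93,452,514.77
AUD 93,452,514.77 × 0.61696 (sell AUD at bid) = CHF 57,656,463.52

Net profit: CHF 1,456,463.52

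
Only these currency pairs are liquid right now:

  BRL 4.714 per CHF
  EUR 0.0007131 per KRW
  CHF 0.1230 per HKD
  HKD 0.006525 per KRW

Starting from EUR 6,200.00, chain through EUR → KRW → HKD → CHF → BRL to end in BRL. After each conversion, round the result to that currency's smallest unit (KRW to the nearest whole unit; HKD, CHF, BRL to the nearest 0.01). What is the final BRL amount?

BRL 32,894.01

EUR 6,200.00 ÷ 0.0007131 = KRW 8,694,433
KRW 8,694,433 × 0.006525 = HKD 56,731.18
HKD 56,731.18 × 0.1230 = CHF 6,977.94
CHF 6,977.94 × 4.714 = BRL 32,894.01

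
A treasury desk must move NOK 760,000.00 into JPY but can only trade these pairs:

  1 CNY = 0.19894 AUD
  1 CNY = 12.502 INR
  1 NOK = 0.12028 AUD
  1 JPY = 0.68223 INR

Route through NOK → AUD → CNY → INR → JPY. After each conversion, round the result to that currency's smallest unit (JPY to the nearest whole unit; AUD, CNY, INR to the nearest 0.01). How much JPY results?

JPY 8,420,417

NOK 760,000.00 × 0.12028 = AUD 91,412.80
AUD 91,412.80 ÷ 0.19894 = CNY 459,499.35
CNY 459,499.35 × 12.502 = INR 5,744,660.87
INR 5,744,660.87 ÷ 0.68223 = JPY 8,420,417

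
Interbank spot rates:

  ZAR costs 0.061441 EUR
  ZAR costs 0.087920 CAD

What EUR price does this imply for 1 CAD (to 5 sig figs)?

CAD/EUR = 0.69883

1 CAD ÷ 0.087920 = 11.374 ZAR
11.374 ZAR × 0.061441 = 0.698828 EUR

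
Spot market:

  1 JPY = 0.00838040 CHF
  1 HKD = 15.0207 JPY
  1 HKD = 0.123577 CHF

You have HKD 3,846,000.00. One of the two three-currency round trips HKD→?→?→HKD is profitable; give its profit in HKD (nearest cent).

Profit: HKD 71,658.29

Profitable loop is HKD → JPY → CHF → HKD:
HKD 3,846,000.00 × 15.0207 = JPY 57,769,612
JPY 57,769,612 × 0.00838040 = CHF 484,132.46
CHF 484,132.46 ÷ 0.123577 = HKD 3,917,658.29
Profit = HKD 3,917,658.29 − HKD 3,846,000.00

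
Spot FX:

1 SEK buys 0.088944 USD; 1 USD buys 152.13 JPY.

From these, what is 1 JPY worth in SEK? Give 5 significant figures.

1 JPY ÷ 152.13 = 0.00657333 USD
0.00657333 USD ÷ 0.088944 = 0.0739041 SEK

JPY/SEK = 0.073904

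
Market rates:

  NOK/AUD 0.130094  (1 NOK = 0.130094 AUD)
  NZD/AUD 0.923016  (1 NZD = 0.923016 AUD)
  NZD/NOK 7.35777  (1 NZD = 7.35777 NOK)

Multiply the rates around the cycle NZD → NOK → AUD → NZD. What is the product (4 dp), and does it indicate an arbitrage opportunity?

1.0370 (arbitrage exists)

Around NZD → NOK → AUD → NZD: 1 × 7.35777 × 0.130094 ÷ 0.923016 = 1.037037
Product > 1; profitable direction is NZD → NOK → AUD → NZD.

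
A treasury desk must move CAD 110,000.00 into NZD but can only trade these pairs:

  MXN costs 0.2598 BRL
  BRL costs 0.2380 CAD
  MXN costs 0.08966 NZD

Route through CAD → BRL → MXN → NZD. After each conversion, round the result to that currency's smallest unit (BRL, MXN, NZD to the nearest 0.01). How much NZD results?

CAD 110,000.00 ÷ 0.2380 = BRL 462,184.87
BRL 462,184.87 ÷ 0.2598 = MXN 1,779,002.58
MXN 1,779,002.58 × 0.08966 = NZD 159,505.37

NZD 159,505.37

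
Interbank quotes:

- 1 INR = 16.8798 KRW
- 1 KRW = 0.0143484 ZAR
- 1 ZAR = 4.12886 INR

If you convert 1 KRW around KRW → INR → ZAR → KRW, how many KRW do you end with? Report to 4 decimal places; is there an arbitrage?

Around KRW → INR → ZAR → KRW: 1 ÷ 16.8798 ÷ 4.12886 ÷ 0.0143484 = 0.999998
Product ≈ 1 (deviation 0.000%, within rounding noise).

1.0000 (no arbitrage)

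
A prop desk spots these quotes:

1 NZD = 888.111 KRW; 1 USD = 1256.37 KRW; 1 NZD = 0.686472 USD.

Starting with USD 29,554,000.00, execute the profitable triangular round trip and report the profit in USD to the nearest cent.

Profitable loop is USD → NZD → KRW → USD:
USD 29,554,000.00 ÷ 0.686472 = NZD 43,052,010.86
NZD 43,052,010.86 × 888.111 = KRW 38,234,964,418
KRW 38,234,964,418 ÷ 1256.37 = USD 30,432,885.55
Profit = USD 30,432,885.55 − USD 29,554,000.00

Profit: USD 878,885.55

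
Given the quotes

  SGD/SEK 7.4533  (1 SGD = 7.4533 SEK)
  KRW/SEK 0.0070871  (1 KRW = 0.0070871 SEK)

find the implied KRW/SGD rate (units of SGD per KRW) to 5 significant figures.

KRW/SGD = 0.00095087

1 KRW × 0.0070871 = 0.0070871 SEK
0.0070871 SEK ÷ 7.4533 = 0.000950867 SGD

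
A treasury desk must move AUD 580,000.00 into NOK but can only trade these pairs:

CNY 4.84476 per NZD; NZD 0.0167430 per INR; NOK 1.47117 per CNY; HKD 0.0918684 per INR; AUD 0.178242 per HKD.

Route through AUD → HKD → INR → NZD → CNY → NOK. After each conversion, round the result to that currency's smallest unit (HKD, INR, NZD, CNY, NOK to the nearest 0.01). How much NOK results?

NOK 4,226,882.73

AUD 580,000.00 ÷ 0.178242 = HKD 3,254,002.98
HKD 3,254,002.98 ÷ 0.0918684 = INR 35,420,263.99
INR 35,420,263.99 × 0.0167430 = NZD 593,041.48
NZD 593,041.48 × 4.84476 = CNY 2,873,143.64
CNY 2,873,143.64 × 1.47117 = NOK 4,226,882.73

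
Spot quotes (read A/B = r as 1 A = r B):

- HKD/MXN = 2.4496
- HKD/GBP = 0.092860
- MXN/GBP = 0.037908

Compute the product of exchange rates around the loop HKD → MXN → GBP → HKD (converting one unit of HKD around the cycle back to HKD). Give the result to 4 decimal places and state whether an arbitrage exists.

Around HKD → MXN → GBP → HKD: 1 × 2.4496 × 0.037908 ÷ 0.092860 = 0.999994
Product ≈ 1 (deviation 0.001%, within rounding noise).

1.0000 (no arbitrage)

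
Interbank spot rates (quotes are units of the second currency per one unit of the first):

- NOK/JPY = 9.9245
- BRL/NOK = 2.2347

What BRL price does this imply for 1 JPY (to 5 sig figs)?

1 JPY ÷ 9.9245 = 0.100761 NOK
0.100761 NOK ÷ 2.2347 = 0.0450892 BRL

JPY/BRL = 0.045089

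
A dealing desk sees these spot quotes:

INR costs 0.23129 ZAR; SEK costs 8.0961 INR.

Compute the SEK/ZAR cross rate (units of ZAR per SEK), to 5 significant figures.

SEK/ZAR = 1.8725

1 SEK × 8.0961 = 8.0961 INR
8.0961 INR × 0.23129 = 1.87255 ZAR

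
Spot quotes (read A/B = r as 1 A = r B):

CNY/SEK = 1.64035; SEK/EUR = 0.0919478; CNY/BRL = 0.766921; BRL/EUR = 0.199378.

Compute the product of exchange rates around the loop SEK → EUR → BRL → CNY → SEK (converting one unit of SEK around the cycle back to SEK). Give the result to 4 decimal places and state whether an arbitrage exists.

0.9864 (arbitrage exists)

Around SEK → EUR → BRL → CNY → SEK: 1 × 0.0919478 ÷ 0.199378 ÷ 0.766921 × 1.64035 = 0.986393
Product < 1; profitable direction is SEK → CNY → BRL → EUR → SEK.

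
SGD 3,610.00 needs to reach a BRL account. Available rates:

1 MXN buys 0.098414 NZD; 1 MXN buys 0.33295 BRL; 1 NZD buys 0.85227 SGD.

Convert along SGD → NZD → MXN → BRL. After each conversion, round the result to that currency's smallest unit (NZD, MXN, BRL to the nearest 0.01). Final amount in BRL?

SGD 3,610.00 ÷ 0.85227 = NZD 4,235.75
NZD 4,235.75 ÷ 0.098414 = MXN 43,040.12
MXN 43,040.12 × 0.33295 = BRL 14,330.21

BRL 14,330.21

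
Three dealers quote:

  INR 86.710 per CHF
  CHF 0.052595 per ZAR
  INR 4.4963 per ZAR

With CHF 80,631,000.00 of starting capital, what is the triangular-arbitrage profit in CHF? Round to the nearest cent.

Profit: CHF 1,151,505.47

Profitable loop is CHF → INR → ZAR → CHF:
CHF 80,631,000.00 × 86.710 = INR 6,991,514,010.00
INR 6,991,514,010.00 ÷ 4.4963 = ZAR 1,554,948,293.04
ZAR 1,554,948,293.04 × 0.052595 = CHF 81,782,505.47
Profit = CHF 81,782,505.47 − CHF 80,631,000.00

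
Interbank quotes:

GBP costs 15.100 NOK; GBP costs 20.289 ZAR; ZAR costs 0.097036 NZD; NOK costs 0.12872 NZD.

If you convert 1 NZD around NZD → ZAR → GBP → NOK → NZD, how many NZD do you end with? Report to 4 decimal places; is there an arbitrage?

0.9873 (arbitrage exists)

Around NZD → ZAR → GBP → NOK → NZD: 1 ÷ 0.097036 ÷ 20.289 × 15.100 × 0.12872 = 0.987255
Product < 1; profitable direction is NZD → NOK → GBP → ZAR → NZD.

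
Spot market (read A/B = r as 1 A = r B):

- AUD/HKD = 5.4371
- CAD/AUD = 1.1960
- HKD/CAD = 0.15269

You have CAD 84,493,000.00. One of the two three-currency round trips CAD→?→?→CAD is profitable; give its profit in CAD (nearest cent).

Profitable loop is CAD → HKD → AUD → CAD:
CAD 84,493,000.00 ÷ 0.15269 = HKD 553,363,023.12
HKD 553,363,023.12 ÷ 5.4371 = AUD 101,775,399.22
AUD 101,775,399.22 ÷ 1.1960 = CAD 85,096,487.65
Profit = CAD 85,096,487.65 − CAD 84,493,000.00

Profit: CAD 603,487.65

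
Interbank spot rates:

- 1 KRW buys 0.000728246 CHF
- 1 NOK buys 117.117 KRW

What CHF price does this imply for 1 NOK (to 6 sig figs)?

NOK/CHF = 0.0852900

1 NOK × 117.117 = 117.117 KRW
117.117 KRW × 0.000728246 = 0.08529 CHF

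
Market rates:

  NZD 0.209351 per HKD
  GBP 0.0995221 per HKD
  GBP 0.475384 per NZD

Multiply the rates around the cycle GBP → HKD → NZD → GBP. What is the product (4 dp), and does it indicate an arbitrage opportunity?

1.0000 (no arbitrage)

Around GBP → HKD → NZD → GBP: 1 ÷ 0.0995221 × 0.209351 × 0.475384 = 1.000000
Product ≈ 1 (deviation 0.000%, within rounding noise).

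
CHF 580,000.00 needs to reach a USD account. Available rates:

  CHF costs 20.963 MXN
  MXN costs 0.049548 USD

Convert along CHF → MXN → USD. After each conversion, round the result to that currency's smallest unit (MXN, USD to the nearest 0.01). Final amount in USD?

USD 602,431.34

CHF 580,000.00 × 20.963 = MXN 12,158,540.00
MXN 12,158,540.00 × 0.049548 = USD 602,431.34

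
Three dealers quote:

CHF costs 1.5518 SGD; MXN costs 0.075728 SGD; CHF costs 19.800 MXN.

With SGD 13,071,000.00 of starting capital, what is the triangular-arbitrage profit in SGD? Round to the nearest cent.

Profit: SGD 456,666.40

Profitable loop is SGD → MXN → CHF → SGD:
SGD 13,071,000.00 ÷ 0.075728 = MXN 172,604,584.83
MXN 172,604,584.83 ÷ 19.800 = CHF 8,717,403.27
CHF 8,717,403.27 × 1.5518 = SGD 13,527,666.40
Profit = SGD 13,527,666.40 − SGD 13,071,000.00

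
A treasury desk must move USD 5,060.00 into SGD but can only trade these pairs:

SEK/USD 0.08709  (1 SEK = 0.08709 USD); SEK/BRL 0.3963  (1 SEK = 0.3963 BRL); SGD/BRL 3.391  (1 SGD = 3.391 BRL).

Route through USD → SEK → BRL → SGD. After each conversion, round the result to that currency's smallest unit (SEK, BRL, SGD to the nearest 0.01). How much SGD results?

USD 5,060.00 ÷ 0.08709 = SEK 58,100.82
SEK 58,100.82 × 0.3963 = BRL 23,025.35
BRL 23,025.35 ÷ 3.391 = SGD 6,790.14

SGD 6,790.14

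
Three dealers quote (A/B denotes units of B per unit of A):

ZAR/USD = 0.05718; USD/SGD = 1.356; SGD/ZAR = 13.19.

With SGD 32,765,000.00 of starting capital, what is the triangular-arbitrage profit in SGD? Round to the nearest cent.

Profitable loop is SGD → ZAR → USD → SGD:
SGD 32,765,000.00 × 13.19 = ZAR 432,170,350.00
ZAR 432,170,350.00 × 0.05718 = USD 24,711,500.61
USD 24,711,500.61 × 1.356 = SGD 33,508,794.83
Profit = SGD 33,508,794.83 − SGD 32,765,000.00

Profit: SGD 743,794.83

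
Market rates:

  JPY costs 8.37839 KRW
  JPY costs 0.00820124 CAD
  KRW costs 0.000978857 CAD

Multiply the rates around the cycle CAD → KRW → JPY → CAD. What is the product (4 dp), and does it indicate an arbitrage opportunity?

Around CAD → KRW → JPY → CAD: 1 ÷ 0.000978857 ÷ 8.37839 × 0.00820124 = 0.999999
Product ≈ 1 (deviation 0.000%, within rounding noise).

1.0000 (no arbitrage)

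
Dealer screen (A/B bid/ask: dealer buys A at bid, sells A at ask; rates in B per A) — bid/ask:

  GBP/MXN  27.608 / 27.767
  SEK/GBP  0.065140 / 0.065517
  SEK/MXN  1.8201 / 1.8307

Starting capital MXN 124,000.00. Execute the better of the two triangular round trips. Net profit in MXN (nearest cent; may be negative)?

Net profit: MXN 60.63

Best loop MXN → GBP → SEK → MXN:
MXN 124,000.00 ÷ 27.767 (buy GBP at ask) = GBP 4,465.73
GBP 4,465.73 ÷ 0.065517 (buy SEK at ask) = SEK 68,161.43
SEK 68,161.43 × 1.8201 (sell SEK at bid) = MXN 124,060.63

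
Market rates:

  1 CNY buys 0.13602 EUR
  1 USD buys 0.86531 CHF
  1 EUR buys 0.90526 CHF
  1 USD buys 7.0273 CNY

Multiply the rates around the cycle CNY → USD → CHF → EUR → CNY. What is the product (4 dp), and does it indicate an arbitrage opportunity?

Around CNY → USD → CHF → EUR → CNY: 1 ÷ 7.0273 × 0.86531 ÷ 0.90526 ÷ 0.13602 = 1.000016
Product ≈ 1 (deviation 0.002%, within rounding noise).

1.0000 (no arbitrage)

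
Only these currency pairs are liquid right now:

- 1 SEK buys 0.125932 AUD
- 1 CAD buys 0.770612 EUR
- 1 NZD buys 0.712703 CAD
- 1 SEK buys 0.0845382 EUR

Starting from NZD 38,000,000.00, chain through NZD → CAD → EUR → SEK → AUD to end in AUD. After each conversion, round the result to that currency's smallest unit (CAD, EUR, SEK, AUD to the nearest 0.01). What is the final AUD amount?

NZD 38,000,000.00 × 0.712703 = CAD 27,082,714.00
CAD 27,082,714.00 × 0.770612 = EUR 20,870,264.40
EUR 20,870,264.40 ÷ 0.0845382 = SEK 246,873,773.04
SEK 246,873,773.04 × 0.125932 = AUD 31,089,307.99

AUD 31,089,307.99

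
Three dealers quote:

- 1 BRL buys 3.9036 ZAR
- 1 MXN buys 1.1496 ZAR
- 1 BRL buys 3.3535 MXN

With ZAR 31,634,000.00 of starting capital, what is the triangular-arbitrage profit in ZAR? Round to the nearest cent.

Profitable loop is ZAR → MXN → BRL → ZAR:
ZAR 31,634,000.00 ÷ 1.1496 = MXN 27,517,397.36
MXN 27,517,397.36 ÷ 3.3535 = BRL 8,205,575.48
BRL 8,205,575.48 × 3.9036 = ZAR 32,031,284.42
Profit = ZAR 32,031,284.42 − ZAR 31,634,000.00

Profit: ZAR 397,284.42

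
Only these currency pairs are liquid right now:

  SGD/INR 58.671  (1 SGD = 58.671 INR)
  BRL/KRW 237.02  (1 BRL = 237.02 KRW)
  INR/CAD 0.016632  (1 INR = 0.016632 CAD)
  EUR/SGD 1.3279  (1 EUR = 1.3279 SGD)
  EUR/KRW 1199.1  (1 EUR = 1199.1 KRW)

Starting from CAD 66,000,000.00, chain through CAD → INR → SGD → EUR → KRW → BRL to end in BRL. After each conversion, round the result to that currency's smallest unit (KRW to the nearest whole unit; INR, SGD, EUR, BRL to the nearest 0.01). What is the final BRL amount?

BRL 257,680,175.15

CAD 66,000,000.00 ÷ 0.016632 = INR 3,968,253,968.25
INR 3,968,253,968.25 ÷ 58.671 = SGD 67,635,696.82
SGD 67,635,696.82 ÷ 1.3279 = EUR 50,934,330.01
EUR 50,934,330.01 × 1199.1 = KRW 61,075,355,115
KRW 61,075,355,115 ÷ 237.02 = BRL 257,680,175.15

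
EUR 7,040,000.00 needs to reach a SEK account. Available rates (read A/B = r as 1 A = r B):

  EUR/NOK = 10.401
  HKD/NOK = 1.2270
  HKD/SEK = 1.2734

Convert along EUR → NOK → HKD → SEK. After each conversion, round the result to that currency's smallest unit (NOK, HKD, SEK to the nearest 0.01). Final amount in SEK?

SEK 75,992,028.64

EUR 7,040,000.00 × 10.401 = NOK 73,223,040.00
NOK 73,223,040.00 ÷ 1.2270 = HKD 59,676,479.22
HKD 59,676,479.22 × 1.2734 = SEK 75,992,028.64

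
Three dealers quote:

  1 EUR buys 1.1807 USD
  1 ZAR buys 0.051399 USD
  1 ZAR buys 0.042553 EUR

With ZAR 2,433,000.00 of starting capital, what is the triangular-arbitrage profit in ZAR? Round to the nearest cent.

Profitable loop is ZAR → USD → EUR → ZAR:
ZAR 2,433,000.00 × 0.051399 = USD 125,053.77
USD 125,053.77 ÷ 1.1807 = EUR 105,914.94
EUR 105,914.94 ÷ 0.042553 = ZAR 2,489,012.24
Profit = ZAR 2,489,012.24 − ZAR 2,433,000.00

Profit: ZAR 56,012.24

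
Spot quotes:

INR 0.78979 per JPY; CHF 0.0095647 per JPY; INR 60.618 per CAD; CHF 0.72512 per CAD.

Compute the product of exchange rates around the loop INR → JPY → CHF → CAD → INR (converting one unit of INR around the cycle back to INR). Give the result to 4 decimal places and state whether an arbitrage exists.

1.0124 (arbitrage exists)

Around INR → JPY → CHF → CAD → INR: 1 ÷ 0.78979 × 0.0095647 ÷ 0.72512 × 60.618 = 1.012398
Product > 1; profitable direction is INR → JPY → CHF → CAD → INR.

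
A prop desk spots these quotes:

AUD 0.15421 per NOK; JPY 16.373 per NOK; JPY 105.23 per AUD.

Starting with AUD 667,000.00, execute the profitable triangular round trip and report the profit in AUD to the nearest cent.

Profitable loop is AUD → NOK → JPY → AUD:
AUD 667,000.00 ÷ 0.15421 = NOK 4,325,270.73
NOK 4,325,270.73 × 16.373 = JPY 70,817,658
JPY 70,817,658 ÷ 105.23 = AUD 672,979.74
Profit = AUD 672,979.74 − AUD 667,000.00

Profit: AUD 5,979.74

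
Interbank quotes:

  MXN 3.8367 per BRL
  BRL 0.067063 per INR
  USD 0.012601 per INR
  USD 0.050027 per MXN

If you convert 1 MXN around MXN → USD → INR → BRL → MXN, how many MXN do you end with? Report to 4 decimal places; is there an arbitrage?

Around MXN → USD → INR → BRL → MXN: 1 × 0.050027 ÷ 0.012601 × 0.067063 × 3.8367 = 1.021504
Product > 1; profitable direction is MXN → USD → INR → BRL → MXN.

1.0215 (arbitrage exists)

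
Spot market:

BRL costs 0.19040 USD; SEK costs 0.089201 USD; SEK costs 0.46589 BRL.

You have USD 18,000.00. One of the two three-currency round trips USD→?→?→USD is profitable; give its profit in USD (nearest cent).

Profit: USD 100.56

Profitable loop is USD → BRL → SEK → USD:
USD 18,000.00 ÷ 0.19040 = BRL 94,537.82
BRL 94,537.82 ÷ 0.46589 = SEK 202,918.75
SEK 202,918.75 × 0.089201 = USD 18,100.56
Profit = USD 18,100.56 − USD 18,000.00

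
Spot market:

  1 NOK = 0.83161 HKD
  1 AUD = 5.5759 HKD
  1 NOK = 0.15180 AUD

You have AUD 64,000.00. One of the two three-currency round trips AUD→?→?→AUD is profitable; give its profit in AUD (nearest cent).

Profit: AUD 1,139.89

Profitable loop is AUD → HKD → NOK → AUD:
AUD 64,000.00 × 5.5759 = HKD 356,857.60
HKD 356,857.60 ÷ 0.83161 = NOK 429,116.53
NOK 429,116.53 × 0.15180 = AUD 65,139.89
Profit = AUD 65,139.89 − AUD 64,000.00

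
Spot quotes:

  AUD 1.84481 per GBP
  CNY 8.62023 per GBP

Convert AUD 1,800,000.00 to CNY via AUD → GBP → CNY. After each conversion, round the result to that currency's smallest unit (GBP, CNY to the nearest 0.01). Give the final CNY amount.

CNY 8,410,846.68

AUD 1,800,000.00 ÷ 1.84481 = GBP 975,710.24
GBP 975,710.24 × 8.62023 = CNY 8,410,846.68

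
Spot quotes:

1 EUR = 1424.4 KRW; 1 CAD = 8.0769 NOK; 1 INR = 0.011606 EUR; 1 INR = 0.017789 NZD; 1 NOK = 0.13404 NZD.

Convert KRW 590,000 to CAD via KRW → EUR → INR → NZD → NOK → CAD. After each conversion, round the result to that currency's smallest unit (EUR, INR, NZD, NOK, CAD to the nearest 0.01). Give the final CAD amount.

KRW 590,000 ÷ 1424.4 = EUR 414.21
EUR 414.21 ÷ 0.011606 = INR 35,689.30
INR 35,689.30 × 0.017789 = NZD 634.88
NZD 634.88 ÷ 0.13404 = NOK 4,736.50
NOK 4,736.50 ÷ 8.0769 = CAD 586.43

CAD 586.43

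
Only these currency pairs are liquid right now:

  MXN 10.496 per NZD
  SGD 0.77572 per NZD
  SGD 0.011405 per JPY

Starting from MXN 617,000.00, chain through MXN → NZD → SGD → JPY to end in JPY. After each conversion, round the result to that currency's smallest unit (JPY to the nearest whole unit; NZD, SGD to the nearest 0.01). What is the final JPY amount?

MXN 617,000.00 ÷ 10.496 = NZD 58,784.30
NZD 58,784.30 × 0.77572 = SGD 45,600.16
SGD 45,600.16 ÷ 0.011405 = JPY 3,998,260

JPY 3,998,260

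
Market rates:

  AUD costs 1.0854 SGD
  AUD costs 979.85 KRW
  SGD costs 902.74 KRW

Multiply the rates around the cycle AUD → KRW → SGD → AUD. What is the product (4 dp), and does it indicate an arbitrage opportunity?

Around AUD → KRW → SGD → AUD: 1 × 979.85 ÷ 902.74 ÷ 1.0854 = 1.000016
Product ≈ 1 (deviation 0.002%, within rounding noise).

1.0000 (no arbitrage)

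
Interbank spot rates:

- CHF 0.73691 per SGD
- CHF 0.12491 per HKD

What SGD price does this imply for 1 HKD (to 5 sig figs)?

HKD/SGD = 0.16951

1 HKD × 0.12491 = 0.12491 CHF
0.12491 CHF ÷ 0.73691 = 0.169505 SGD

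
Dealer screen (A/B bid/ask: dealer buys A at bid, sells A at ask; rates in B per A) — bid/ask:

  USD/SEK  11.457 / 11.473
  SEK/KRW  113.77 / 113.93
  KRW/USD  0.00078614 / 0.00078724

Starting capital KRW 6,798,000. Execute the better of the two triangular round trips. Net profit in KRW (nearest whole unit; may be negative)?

Best loop KRW → USD → SEK → KRW:
KRW 6,798,000 × 0.00078614 (sell KRW at bid) = USD 5,344.18
USD 5,344.18 × 11.457 (sell USD at bid) = SEK 61,228.27
SEK 61,228.27 × 113.77 (sell SEK at bid) = KRW 6,965,940

Net profit: KRW 167,940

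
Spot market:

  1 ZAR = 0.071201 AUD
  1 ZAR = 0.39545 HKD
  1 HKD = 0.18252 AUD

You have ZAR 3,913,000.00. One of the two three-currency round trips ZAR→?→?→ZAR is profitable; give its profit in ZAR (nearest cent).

Profit: ZAR 53,667.47

Profitable loop is ZAR → HKD → AUD → ZAR:
ZAR 3,913,000.00 × 0.39545 = HKD 1,547,395.85
HKD 1,547,395.85 × 0.18252 = AUD 282,430.69
AUD 282,430.69 ÷ 0.071201 = ZAR 3,966,667.47
Profit = ZAR 3,966,667.47 − ZAR 3,913,000.00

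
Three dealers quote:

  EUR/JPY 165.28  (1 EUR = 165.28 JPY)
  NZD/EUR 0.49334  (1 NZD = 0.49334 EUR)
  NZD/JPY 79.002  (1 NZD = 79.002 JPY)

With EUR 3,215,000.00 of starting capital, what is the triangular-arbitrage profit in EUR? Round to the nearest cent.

Profitable loop is EUR → JPY → NZD → EUR:
EUR 3,215,000.00 × 165.28 = JPY 531,375,200
JPY 531,375,200 ÷ 79.002 = NZD 6,726,098.07
NZD 6,726,098.07 × 0.49334 = EUR 3,318,253.22
Profit = EUR 3,318,253.22 − EUR 3,215,000.00

Profit: EUR 103,253.22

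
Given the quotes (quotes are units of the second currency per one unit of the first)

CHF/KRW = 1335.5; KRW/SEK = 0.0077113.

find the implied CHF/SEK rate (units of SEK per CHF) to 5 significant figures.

1 CHF × 1335.5 = 1335.5 KRW
1335.5 KRW × 0.0077113 = 10.2984 SEK

CHF/SEK = 10.298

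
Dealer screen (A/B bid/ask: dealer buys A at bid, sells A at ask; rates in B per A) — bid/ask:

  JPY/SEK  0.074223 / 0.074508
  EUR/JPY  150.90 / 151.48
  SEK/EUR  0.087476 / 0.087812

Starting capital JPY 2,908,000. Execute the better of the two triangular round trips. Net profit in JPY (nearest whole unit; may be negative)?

Best loop JPY → EUR → SEK → JPY:
JPY 2,908,000 ÷ 151.48 (buy EUR at ask) = EUR 19,197.25
EUR 19,197.25 ÷ 0.087812 (buy SEK at ask) = SEK 218,617.66
SEK 218,617.66 ÷ 0.074508 (buy JPY at ask) = JPY 2,934,150

Net profit: JPY 26,150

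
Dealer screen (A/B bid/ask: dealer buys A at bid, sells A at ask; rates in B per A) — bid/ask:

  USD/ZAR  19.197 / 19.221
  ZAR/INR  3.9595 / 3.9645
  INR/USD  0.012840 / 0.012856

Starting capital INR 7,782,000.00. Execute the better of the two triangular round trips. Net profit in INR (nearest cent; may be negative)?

Best loop INR → ZAR → USD → INR:
INR 7,782,000.00 ÷ 3.9645 (buy ZAR at ask) = ZAR 1,962,920.92
ZAR 1,962,920.92 ÷ 19.221 (buy USD at ask) = USD 102,123.77
USD 102,123.77 ÷ 0.012856 (buy INR at ask) = INR 7,943,665.75

Net profit: INR 161,665.75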